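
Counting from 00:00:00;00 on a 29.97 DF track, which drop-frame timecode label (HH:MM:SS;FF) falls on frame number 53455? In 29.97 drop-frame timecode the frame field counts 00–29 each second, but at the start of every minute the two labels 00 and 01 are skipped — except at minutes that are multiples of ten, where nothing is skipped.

Ten DF minutes hold 17982 frames, so frame 53455 lies in block 2 (frames 35964–53945) with 17491 frames into that block.
The block's first minute is 1800 frames and the rest 1798 each; 17491 frames reaches minute 9, so 2 × 18 + 9 × 2 = 54 labels have been skipped so far.
Adding those back, label number 53455 + 54 = 53509 at 30 labels/s is 1783 s + 19 f = 0 h 29 min 43 s frame 19, i.e. 00:29:43;19.

00:29:43;19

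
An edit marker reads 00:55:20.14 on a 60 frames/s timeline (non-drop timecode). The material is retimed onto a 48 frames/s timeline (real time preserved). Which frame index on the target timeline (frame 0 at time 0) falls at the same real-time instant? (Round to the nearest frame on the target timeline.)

frame 159371

Source frame index: (0×3600 + 55×60 + 20) × 60 + 14 = 199214.
Real time: 199214 / (60) = 99607/30 s.
Target frame: (99607/30) × (48) = 796856/5 ≈ 159371.200 → 159371.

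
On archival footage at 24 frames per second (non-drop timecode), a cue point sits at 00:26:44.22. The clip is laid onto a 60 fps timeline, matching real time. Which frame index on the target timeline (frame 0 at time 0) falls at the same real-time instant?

Source frame index: (0×3600 + 26×60 + 44) × 24 + 22 = 38518.
Real time: 38518 / (24) = 19259/12 s.
Target frame: (19259/12) × (60) = 96295.

frame 96295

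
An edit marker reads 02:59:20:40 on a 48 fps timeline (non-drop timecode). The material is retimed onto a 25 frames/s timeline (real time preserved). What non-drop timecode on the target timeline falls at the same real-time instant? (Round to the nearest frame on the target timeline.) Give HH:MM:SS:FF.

Source frame index: (2×3600 + 59×60 + 20) × 48 + 40 = 516520.
Real time: 516520 / (48) = 64565/6 s.
Target frame: (64565/6) × (25) = 1614125/6 ≈ 269020.833 → 269021.
At 25 labels/s: frame 269021 → 02:59:20:21.

02:59:20:21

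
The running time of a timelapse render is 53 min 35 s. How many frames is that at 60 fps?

192900 frames

53 min 35 s = 3215 s.
Frames = 3215 × 60 = 192900.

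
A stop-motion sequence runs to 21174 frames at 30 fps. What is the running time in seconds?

Running time = 21174 / (30) = 705.8 s.

705.8 seconds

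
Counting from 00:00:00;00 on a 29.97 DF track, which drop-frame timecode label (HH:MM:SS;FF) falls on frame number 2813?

Ten DF minutes hold 17982 frames, so frame 2813 lies in block 0 (frames 0–17981) with 2813 frames into that block.
The block's first minute is 1800 frames and the rest 1798 each; 2813 frames reaches minute 1, so 0 × 18 + 1 × 2 = 2 labels have been skipped so far.
Adding those back, label number 2813 + 2 = 2815 at 30 labels/s is 93 s + 25 f = 0 h 1 min 33 s frame 25, i.e. 00:01:33;25.

00:01:33;25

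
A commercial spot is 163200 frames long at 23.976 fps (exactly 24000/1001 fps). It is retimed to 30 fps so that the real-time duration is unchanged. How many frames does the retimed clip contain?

204204 frames

Target frames = source frames × (target rate / source rate) = 163200 × (30)/(24000/1001) = 163200 × 1001/800 = 204204.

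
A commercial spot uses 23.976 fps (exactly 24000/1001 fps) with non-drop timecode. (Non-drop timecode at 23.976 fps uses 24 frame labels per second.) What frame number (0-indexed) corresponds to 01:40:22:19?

144547

Total seconds to the label: (1 × 3600 + 40 × 60 + 22) = 6022.
Frame index = 6022 × 24 + 19 = 144547.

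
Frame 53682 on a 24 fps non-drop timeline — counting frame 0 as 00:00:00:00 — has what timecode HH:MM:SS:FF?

53682 ÷ 24 = 2236 full seconds, remainder 18 frames.
2236 s = 0 h 37 min 16 s.
Timecode: 00:37:16:18.

00:37:16:18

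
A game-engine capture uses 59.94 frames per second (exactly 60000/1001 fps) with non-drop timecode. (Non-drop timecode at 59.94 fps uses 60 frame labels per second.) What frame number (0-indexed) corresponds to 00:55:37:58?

Total seconds to the label: (0 × 3600 + 55 × 60 + 37) = 3337.
Frame index = 3337 × 60 + 58 = 200278.

frame 200278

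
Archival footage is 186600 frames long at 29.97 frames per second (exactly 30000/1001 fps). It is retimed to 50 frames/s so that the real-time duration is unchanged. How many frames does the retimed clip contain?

311311 frames

Target frames = source frames × (target rate / source rate) = 186600 × (50)/(30000/1001) = 186600 × 1001/600 = 311311.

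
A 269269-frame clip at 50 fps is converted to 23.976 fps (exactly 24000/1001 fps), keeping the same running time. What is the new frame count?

Target frames = source frames × (target rate / source rate) = 269269 × (24000/1001)/(50) = 269269 × 480/1001 = 129120.

129120 frames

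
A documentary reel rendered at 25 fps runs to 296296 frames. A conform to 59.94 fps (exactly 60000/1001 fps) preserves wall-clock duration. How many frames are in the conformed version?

Target frames = source frames × (target rate / source rate) = 296296 × (60000/1001)/(25) = 296296 × 2400/1001 = 710400.

710400 frames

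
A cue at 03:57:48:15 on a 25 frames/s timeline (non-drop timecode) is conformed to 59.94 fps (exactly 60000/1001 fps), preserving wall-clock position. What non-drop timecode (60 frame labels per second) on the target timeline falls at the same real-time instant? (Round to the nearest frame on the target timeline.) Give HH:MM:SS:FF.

Source frame index: (3×3600 + 57×60 + 48) × 25 + 15 = 356715.
Real time: 356715 / (25) = 71343/5 s.
Target frame: (71343/5) × (60000/1001) = 856116000/1001 ≈ 855260.739 → 855261.
At 60 labels/s: frame 855261 → 03:57:34:21.

03:57:34:21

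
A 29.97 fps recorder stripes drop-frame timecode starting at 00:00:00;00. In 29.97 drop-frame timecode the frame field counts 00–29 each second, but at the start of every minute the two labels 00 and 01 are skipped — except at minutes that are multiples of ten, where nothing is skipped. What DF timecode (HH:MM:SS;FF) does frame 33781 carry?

Ten DF minutes hold 17982 frames, so frame 33781 lies in block 1 (frames 17982–35963) with 15799 frames into that block.
The block's first minute is 1800 frames and the rest 1798 each; 15799 frames reaches minute 8, so 1 × 18 + 8 × 2 = 34 labels have been skipped so far.
Adding those back, label number 33781 + 34 = 33815 at 30 labels/s is 1127 s + 5 f = 0 h 18 min 47 s frame 5, i.e. 00:18:47;05.

00:18:47;05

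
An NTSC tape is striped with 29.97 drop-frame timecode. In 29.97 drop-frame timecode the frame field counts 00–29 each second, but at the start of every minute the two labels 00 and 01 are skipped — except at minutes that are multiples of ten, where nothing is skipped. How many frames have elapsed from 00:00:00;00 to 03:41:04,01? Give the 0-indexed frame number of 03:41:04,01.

397523

As if non-drop at 30 labels/s: (3 × 3600 + 41 × 60 + 4) × 30 + 1 = 397921.
Minute boundaries passed: 221; those not divisible by 10: 221 − 22 = 199; dropped labels = 2 × 199 = 398.
Actual frame index = 397921 − 398 = 397523.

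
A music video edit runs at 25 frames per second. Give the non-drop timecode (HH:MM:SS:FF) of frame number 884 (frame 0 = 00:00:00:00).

00:00:35:09

884 ÷ 25 = 35 full seconds, remainder 9 frames.
35 s = 0 h 0 min 35 s.
Timecode: 00:00:35:09.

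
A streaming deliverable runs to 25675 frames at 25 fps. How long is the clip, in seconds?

Running time = 25675 / (25) = 1027 s.

1027 seconds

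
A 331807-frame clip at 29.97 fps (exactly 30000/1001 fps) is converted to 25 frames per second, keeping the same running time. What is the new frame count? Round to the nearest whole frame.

276782 frames

Frames at target rate = 331807 × (25) / (30000/1001) = 332138807/1200 ≈ 276782.339.
Nearest whole frame: 276782.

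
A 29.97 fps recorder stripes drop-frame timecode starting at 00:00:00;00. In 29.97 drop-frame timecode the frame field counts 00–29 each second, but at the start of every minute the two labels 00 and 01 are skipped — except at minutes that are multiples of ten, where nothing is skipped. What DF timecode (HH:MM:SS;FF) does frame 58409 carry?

Ten DF minutes hold 17982 frames, so frame 58409 lies in block 3 (frames 53946–71927) with 4463 frames into that block.
The block's first minute is 1800 frames and the rest 1798 each; 4463 frames reaches minute 2, so 3 × 18 + 2 × 2 = 58 labels have been skipped so far.
Adding those back, label number 58409 + 58 = 58467 at 30 labels/s is 1948 s + 27 f = 0 h 32 min 28 s frame 27, i.e. 00:32:28;27.

00:32:28;27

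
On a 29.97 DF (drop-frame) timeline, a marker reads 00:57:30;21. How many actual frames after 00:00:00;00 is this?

103417

As if non-drop at 30 labels/s: (0 × 3600 + 57 × 60 + 30) × 30 + 21 = 103521.
Minute boundaries passed: 57; those not divisible by 10: 57 − 5 = 52; dropped labels = 2 × 52 = 104.
Actual frame index = 103521 − 104 = 103417.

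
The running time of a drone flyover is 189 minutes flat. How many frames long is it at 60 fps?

680400 frames

189 min = 11340 s.
Frames = 11340 × 60 = 680400.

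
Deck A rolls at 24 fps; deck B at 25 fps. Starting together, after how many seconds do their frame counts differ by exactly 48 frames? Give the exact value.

The gap grows by |25 − 24| = 1 frame per second.
Time for a 48-frame gap: 48 ÷ (1) = 48 s.

48 seconds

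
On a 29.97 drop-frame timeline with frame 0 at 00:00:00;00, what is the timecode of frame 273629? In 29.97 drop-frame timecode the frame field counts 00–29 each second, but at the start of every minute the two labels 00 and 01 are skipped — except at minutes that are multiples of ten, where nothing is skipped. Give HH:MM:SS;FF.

02:32:10;03

Each 10-minute DF block holds 10 × 60 × 30 − 9 × 2 = 17982 frames. 273629 ÷ 17982 → 15 full blocks, remainder 3899.
Within the partial block the first minute is 1800 frames and each further minute 1798, so 2 further minute boundaries passed. Total skipped labels = 18 × 15 + 2 × 2 = 274.
Non-drop label index = 273629 + 274 = 273903; at 30 labels/s that is 02:32:10:03, i.e. DF 02:32:10;03.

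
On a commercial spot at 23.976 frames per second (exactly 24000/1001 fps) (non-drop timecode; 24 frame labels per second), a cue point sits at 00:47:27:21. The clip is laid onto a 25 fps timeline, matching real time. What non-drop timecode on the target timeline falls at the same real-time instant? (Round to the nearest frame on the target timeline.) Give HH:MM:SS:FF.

00:47:30:18

Source frame index: (0×3600 + 47×60 + 27) × 24 + 21 = 68349.
Real time: 68349 / (24000/1001) = 22805783/8000 s.
Target frame: (22805783/8000) × (25) = 22805783/320 ≈ 71268.072 → 71268.
At 25 labels/s: frame 71268 → 00:47:30:18.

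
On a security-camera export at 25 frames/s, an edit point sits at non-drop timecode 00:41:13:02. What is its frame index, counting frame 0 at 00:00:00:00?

frame 61827

Total seconds to the label: (0 × 3600 + 41 × 60 + 13) = 2473.
Frame index = 2473 × 25 + 2 = 61827.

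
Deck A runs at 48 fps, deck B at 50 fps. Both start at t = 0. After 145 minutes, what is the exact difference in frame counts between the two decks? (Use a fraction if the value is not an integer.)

17400 frames

145 min = 8700 s.
A emits 48 × 8700 = 417600 frames; B emits 50 × 8700 = 435000.
Difference = 17400 frames; B is ahead of A.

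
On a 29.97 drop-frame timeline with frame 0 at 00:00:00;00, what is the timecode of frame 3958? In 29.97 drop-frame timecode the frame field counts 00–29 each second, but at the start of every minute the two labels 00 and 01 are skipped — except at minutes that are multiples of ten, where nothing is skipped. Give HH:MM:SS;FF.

Each 10-minute DF block holds 10 × 60 × 30 − 9 × 2 = 17982 frames. 3958 ÷ 17982 → 0 full blocks, remainder 3958.
Within the partial block the first minute is 1800 frames and each further minute 1798, so 2 further minute boundaries passed. Total skipped labels = 18 × 0 + 2 × 2 = 4.
Non-drop label index = 3958 + 4 = 3962; at 30 labels/s that is 00:02:12:02, i.e. DF 00:02:12;02.

00:02:12;02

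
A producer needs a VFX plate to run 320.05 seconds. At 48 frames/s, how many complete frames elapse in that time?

15362 frames

Frames = 320.05 × 48 = 76812/5 ≈ 15362.4000.
Complete frames: 15362.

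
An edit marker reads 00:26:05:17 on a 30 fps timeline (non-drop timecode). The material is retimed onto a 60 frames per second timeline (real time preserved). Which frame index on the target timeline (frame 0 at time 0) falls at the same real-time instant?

Source frame index: (0×3600 + 26×60 + 5) × 30 + 17 = 46967.
Real time: 46967 / (30) = 46967/30 s.
Target frame: (46967/30) × (60) = 93934.

frame 93934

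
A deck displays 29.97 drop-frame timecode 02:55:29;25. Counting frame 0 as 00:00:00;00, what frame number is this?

315579

Complete 10-minute blocks: 17, each 17982 frames → 305694.
Remaining 5 whole minutes in the current block: 1800 + 4 × 1798 = 8992 frames.
Within the current minute: 29 × 30 + 25 − 2 = 893 (labels ;00/;01 skipped at this minute). Total = 305694 + 8992 + 893 = 315579.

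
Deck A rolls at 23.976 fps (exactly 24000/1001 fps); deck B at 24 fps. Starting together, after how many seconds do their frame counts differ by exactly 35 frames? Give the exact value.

The gap grows by |24 − 24000/1001| = 24/1001 frames per second.
Time for a 35-frame gap: 35 ÷ (24/1001) = 35035/24 s.

35035/24 seconds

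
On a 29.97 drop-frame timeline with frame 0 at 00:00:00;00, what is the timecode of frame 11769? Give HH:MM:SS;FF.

Ten DF minutes hold 17982 frames, so frame 11769 lies in block 0 (frames 0–17981) with 11769 frames into that block.
The block's first minute is 1800 frames and the rest 1798 each; 11769 frames reaches minute 6, so 0 × 18 + 6 × 2 = 12 labels have been skipped so far.
Adding those back, label number 11769 + 12 = 11781 at 30 labels/s is 392 s + 21 f = 0 h 6 min 32 s frame 21, i.e. 00:06:32;21.

00:06:32;21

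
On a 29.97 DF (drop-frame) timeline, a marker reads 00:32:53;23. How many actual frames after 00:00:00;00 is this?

59155

As if non-drop at 30 labels/s: (0 × 3600 + 32 × 60 + 53) × 30 + 23 = 59213.
Minute boundaries passed: 32; those not divisible by 10: 32 − 3 = 29; dropped labels = 2 × 29 = 58.
Actual frame index = 59213 − 58 = 59155.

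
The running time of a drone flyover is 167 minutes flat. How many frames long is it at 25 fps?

167 min = 10020 s.
Frames = 10020 × 25 = 250500.

250500 frames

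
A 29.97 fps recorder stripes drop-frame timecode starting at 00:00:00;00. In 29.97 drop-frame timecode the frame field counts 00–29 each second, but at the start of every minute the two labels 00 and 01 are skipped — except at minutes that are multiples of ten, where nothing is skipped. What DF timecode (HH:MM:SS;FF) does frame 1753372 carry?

16:15:04;08

Ten DF minutes hold 17982 frames, so frame 1753372 lies in block 97 (frames 1744254–1762235) with 9118 frames into that block.
The block's first minute is 1800 frames and the rest 1798 each; 9118 frames reaches minute 5, so 97 × 18 + 5 × 2 = 1756 labels have been skipped so far.
Adding those back, label number 1753372 + 1756 = 1755128 at 30 labels/s is 58504 s + 8 f = 16 h 15 min 4 s frame 8, i.e. 16:15:04;08.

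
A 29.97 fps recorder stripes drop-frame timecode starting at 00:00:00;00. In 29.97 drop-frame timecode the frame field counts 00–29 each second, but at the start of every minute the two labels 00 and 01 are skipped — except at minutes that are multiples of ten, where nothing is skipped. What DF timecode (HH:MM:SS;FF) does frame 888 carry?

00:00:29;18

Each 10-minute DF block holds 10 × 60 × 30 − 9 × 2 = 17982 frames. 888 ÷ 17982 → 0 full blocks, remainder 888.
Within the partial block the first minute is 1800 frames and each further minute 1798, so 0 further minute boundaries passed. Total skipped labels = 18 × 0 + 2 × 0 = 0.
Non-drop label index = 888 + 0 = 888; at 30 labels/s that is 00:00:29:18, i.e. DF 00:00:29;18.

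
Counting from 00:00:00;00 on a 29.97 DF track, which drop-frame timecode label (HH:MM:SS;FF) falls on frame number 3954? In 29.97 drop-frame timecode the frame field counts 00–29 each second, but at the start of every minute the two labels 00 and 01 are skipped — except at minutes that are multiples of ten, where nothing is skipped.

Each 10-minute DF block holds 10 × 60 × 30 − 9 × 2 = 17982 frames. 3954 ÷ 17982 → 0 full blocks, remainder 3954.
Within the partial block the first minute is 1800 frames and each further minute 1798, so 2 further minute boundaries passed. Total skipped labels = 18 × 0 + 2 × 2 = 4.
Non-drop label index = 3954 + 4 = 3958; at 30 labels/s that is 00:02:11:28, i.e. DF 00:02:11;28.

00:02:11;28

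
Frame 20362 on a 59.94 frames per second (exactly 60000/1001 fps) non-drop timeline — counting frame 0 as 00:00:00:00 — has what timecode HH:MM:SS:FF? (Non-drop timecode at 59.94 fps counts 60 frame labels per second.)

20362 ÷ 60 = 339 full seconds, remainder 22 frames.
339 s = 0 h 5 min 39 s.
Timecode: 00:05:39:22.

00:05:39:22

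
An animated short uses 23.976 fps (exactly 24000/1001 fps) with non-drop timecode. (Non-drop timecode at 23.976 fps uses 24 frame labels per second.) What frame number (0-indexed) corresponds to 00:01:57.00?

Total seconds to the label: (0 × 3600 + 1 × 60 + 57) = 117.
Frame index = 117 × 24 + 0 = 2808.

2808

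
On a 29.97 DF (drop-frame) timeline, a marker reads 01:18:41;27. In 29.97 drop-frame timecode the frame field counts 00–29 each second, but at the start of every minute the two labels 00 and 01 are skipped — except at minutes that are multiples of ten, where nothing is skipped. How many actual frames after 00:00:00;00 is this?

Complete 10-minute blocks: 7, each 17982 frames → 125874.
Remaining 8 whole minutes in the current block: 1800 + 7 × 1798 = 14386 frames.
Within the current minute: 41 × 30 + 27 − 2 = 1255 (labels ;00/;01 skipped at this minute). Total = 125874 + 14386 + 1255 = 141515.

141515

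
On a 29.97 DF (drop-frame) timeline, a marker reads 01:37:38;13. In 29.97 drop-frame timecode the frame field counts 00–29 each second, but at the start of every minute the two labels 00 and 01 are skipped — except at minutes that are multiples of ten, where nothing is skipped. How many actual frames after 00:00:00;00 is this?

As if non-drop at 30 labels/s: (1 × 3600 + 37 × 60 + 38) × 30 + 13 = 175753.
Minute boundaries passed: 97; those not divisible by 10: 97 − 9 = 88; dropped labels = 2 × 88 = 176.
Actual frame index = 175753 − 176 = 175577.

175577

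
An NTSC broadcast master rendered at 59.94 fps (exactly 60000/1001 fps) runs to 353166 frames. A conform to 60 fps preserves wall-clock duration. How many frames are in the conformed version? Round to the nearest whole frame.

353519 frames

Frames at target rate = 353166 × (60) / (60000/1001) = 176759583/500 ≈ 353519.166.
Nearest whole frame: 353519.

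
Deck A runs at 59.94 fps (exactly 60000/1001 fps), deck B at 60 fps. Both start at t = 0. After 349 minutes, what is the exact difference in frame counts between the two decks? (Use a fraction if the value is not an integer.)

1256400/1001 frames

349 min = 20940 s.
A emits 60000/1001 × 20940 = 1256400000/1001 frames; B emits 60 × 20940 = 1256400.
Difference = 1256400/1001 frames (≈ 1255.1449); B is ahead of A.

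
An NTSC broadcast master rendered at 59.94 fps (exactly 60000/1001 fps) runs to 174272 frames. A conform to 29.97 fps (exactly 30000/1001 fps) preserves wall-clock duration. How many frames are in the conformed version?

87136 frames

Target frames = source frames × (target rate / source rate) = 174272 × (30000/1001)/(60000/1001) = 174272 × 1/2 = 87136.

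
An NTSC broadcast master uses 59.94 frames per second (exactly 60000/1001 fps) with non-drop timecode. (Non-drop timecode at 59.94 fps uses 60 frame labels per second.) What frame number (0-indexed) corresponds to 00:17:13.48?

frame 62028

Total seconds to the label: (0 × 3600 + 17 × 60 + 13) = 1033.
Frame index = 1033 × 60 + 48 = 62028.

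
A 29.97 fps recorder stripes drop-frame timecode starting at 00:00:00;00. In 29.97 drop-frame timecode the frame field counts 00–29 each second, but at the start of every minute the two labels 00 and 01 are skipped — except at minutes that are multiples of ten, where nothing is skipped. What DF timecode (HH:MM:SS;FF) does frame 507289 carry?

Each 10-minute DF block holds 10 × 60 × 30 − 9 × 2 = 17982 frames. 507289 ÷ 17982 → 28 full blocks, remainder 3793.
Within the partial block the first minute is 1800 frames and each further minute 1798, so 2 further minute boundaries passed. Total skipped labels = 18 × 28 + 2 × 2 = 508.
Non-drop label index = 507289 + 508 = 507797; at 30 labels/s that is 04:42:06:17, i.e. DF 04:42:06;17.

04:42:06;17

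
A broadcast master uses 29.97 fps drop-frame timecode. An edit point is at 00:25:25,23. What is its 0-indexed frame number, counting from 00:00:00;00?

As if non-drop at 30 labels/s: (0 × 3600 + 25 × 60 + 25) × 30 + 23 = 45773.
Minute boundaries passed: 25; those not divisible by 10: 25 − 2 = 23; dropped labels = 2 × 23 = 46.
Actual frame index = 45773 − 46 = 45727.

45727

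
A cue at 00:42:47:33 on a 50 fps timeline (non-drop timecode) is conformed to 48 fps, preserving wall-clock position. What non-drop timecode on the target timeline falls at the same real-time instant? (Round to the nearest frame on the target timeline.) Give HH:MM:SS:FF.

00:42:47:32

Source frame index: (0×3600 + 42×60 + 47) × 50 + 33 = 128383.
Real time: 128383 / (50) = 128383/50 s.
Target frame: (128383/50) × (48) = 3081192/25 ≈ 123247.680 → 123248.
At 48 labels/s: frame 123248 → 00:42:47:32.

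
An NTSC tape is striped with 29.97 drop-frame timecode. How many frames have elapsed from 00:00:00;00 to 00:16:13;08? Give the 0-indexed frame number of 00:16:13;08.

29168

Complete 10-minute blocks: 1, each 17982 frames → 17982.
Remaining 6 whole minutes in the current block: 1800 + 5 × 1798 = 10790 frames.
Within the current minute: 13 × 30 + 8 − 2 = 396 (labels ;00/;01 skipped at this minute). Total = 17982 + 10790 + 396 = 29168.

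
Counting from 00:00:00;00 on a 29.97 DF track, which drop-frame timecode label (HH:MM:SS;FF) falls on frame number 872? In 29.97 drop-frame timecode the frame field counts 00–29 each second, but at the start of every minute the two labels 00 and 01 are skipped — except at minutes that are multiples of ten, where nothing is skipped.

00:00:29;02

Ten DF minutes hold 17982 frames, so frame 872 lies in block 0 (frames 0–17981) with 872 frames into that block.
The block's first minute is 1800 frames and the rest 1798 each; 872 frames reaches minute 0, so 0 × 18 + 0 × 2 = 0 labels have been skipped so far.
Adding those back, label number 872 + 0 = 872 at 30 labels/s is 29 s + 2 f = 0 h 0 min 29 s frame 2, i.e. 00:00:29;02.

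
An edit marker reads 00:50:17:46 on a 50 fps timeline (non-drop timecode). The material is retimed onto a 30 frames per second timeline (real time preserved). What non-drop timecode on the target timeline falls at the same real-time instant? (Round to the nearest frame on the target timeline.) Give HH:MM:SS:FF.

Source frame index: (0×3600 + 50×60 + 17) × 50 + 46 = 150896.
Real time: 150896 / (50) = 75448/25 s.
Target frame: (75448/25) × (30) = 452688/5 ≈ 90537.600 → 90538.
At 30 labels/s: frame 90538 → 00:50:17:28.

00:50:17:28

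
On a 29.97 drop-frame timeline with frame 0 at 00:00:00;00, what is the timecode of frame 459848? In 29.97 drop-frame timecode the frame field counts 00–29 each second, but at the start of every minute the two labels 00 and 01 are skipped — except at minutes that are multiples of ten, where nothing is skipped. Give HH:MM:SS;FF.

04:15:43;18

Each 10-minute DF block holds 10 × 60 × 30 − 9 × 2 = 17982 frames. 459848 ÷ 17982 → 25 full blocks, remainder 10298.
Within the partial block the first minute is 1800 frames and each further minute 1798, so 5 further minute boundaries passed. Total skipped labels = 18 × 25 + 2 × 5 = 460.
Non-drop label index = 459848 + 460 = 460308; at 30 labels/s that is 04:15:43:18, i.e. DF 04:15:43;18.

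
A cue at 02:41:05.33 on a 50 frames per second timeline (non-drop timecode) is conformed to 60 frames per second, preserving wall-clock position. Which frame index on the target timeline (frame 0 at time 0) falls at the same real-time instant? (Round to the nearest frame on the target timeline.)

Source frame index: (2×3600 + 41×60 + 5) × 50 + 33 = 483283.
Real time: 483283 / (50) = 483283/50 s.
Target frame: (483283/50) × (60) = 2899698/5 ≈ 579939.600 → 579940.

frame 579940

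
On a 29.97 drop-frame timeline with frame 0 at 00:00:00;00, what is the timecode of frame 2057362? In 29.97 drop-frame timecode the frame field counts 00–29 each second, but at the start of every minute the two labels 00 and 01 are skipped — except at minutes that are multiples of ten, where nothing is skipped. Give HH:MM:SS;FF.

Ten DF minutes hold 17982 frames, so frame 2057362 lies in block 114 (frames 2049948–2067929) with 7414 frames into that block.
The block's first minute is 1800 frames and the rest 1798 each; 7414 frames reaches minute 4, so 114 × 18 + 4 × 2 = 2060 labels have been skipped so far.
Adding those back, label number 2057362 + 2060 = 2059422 at 30 labels/s is 68647 s + 12 f = 19 h 4 min 7 s frame 12, i.e. 19:04:07;12.

19:04:07;12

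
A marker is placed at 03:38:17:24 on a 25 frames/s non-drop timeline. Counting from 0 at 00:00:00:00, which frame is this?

327449

Total seconds to the label: (3 × 3600 + 38 × 60 + 17) = 13097.
Frame index = 13097 × 25 + 24 = 327449.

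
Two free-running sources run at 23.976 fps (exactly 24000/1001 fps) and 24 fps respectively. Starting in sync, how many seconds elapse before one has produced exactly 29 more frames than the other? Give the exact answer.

29029/24 seconds

The gap grows by |24 − 24000/1001| = 24/1001 frames per second.
Time for a 29-frame gap: 29 ÷ (24/1001) = 29029/24 s.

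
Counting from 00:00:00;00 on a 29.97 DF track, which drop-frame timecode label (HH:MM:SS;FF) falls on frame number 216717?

Ten DF minutes hold 17982 frames, so frame 216717 lies in block 12 (frames 215784–233765) with 933 frames into that block.
The block's first minute is 1800 frames and the rest 1798 each; 933 frames reaches minute 0, so 12 × 18 + 0 × 2 = 216 labels have been skipped so far.
Adding those back, label number 216717 + 216 = 216933 at 30 labels/s is 7231 s + 3 f = 2 h 0 min 31 s frame 3, i.e. 02:00:31;03.

02:00:31;03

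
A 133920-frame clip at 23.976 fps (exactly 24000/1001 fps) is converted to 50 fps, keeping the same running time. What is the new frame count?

Target frames = source frames × (target rate / source rate) = 133920 × (50)/(24000/1001) = 133920 × 1001/480 = 279279.

279279 frames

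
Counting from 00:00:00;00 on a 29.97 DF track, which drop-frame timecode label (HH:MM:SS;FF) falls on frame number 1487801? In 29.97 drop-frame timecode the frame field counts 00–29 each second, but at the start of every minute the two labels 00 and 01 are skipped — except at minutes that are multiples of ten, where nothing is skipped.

13:47:23;01

Each 10-minute DF block holds 10 × 60 × 30 − 9 × 2 = 17982 frames. 1487801 ÷ 17982 → 82 full blocks, remainder 13277.
Within the partial block the first minute is 1800 frames and each further minute 1798, so 7 further minute boundaries passed. Total skipped labels = 18 × 82 + 2 × 7 = 1490.
Non-drop label index = 1487801 + 1490 = 1489291; at 30 labels/s that is 13:47:23:01, i.e. DF 13:47:23;01.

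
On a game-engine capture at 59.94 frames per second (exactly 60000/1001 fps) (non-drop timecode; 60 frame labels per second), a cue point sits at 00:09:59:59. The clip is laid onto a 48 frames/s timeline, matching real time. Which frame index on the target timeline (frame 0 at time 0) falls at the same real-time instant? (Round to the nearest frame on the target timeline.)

Source frame index: (0×3600 + 9×60 + 59) × 60 + 59 = 35999.
Real time: 35999 / (60000/1001) = 36034999/60000 s.
Target frame: (36034999/60000) × (48) = 36034999/1250 ≈ 28827.999 → 28828.

frame 28828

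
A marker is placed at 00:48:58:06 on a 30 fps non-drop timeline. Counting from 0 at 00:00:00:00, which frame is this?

frame 88146

Total seconds to the label: (0 × 3600 + 48 × 60 + 58) = 2938.
Frame index = 2938 × 30 + 6 = 88146.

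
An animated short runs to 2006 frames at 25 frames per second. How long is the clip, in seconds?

80.24 seconds

Running time = 2006 / (25) = 80.24 s.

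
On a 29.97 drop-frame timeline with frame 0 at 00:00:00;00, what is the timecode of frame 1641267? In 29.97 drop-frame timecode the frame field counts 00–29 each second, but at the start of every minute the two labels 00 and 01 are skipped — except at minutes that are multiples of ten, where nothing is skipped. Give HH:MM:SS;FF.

Ten DF minutes hold 17982 frames, so frame 1641267 lies in block 91 (frames 1636362–1654343) with 4905 frames into that block.
The block's first minute is 1800 frames and the rest 1798 each; 4905 frames reaches minute 2, so 91 × 18 + 2 × 2 = 1642 labels have been skipped so far.
Adding those back, label number 1641267 + 1642 = 1642909 at 30 labels/s is 54763 s + 19 f = 15 h 12 min 43 s frame 19, i.e. 15:12:43;19.

15:12:43;19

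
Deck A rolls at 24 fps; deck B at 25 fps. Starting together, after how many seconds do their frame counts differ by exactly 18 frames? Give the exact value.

18 seconds

The gap grows by |25 − 24| = 1 frame per second.
Time for a 18-frame gap: 18 ÷ (1) = 18 s.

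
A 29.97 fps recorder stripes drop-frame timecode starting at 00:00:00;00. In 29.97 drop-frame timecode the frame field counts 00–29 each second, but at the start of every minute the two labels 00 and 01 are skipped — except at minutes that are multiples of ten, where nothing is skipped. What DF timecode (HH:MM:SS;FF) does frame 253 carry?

Each 10-minute DF block holds 10 × 60 × 30 − 9 × 2 = 17982 frames. 253 ÷ 17982 → 0 full blocks, remainder 253.
Within the partial block the first minute is 1800 frames and each further minute 1798, so 0 further minute boundaries passed. Total skipped labels = 18 × 0 + 2 × 0 = 0.
Non-drop label index = 253 + 0 = 253; at 30 labels/s that is 00:00:08:13, i.e. DF 00:00:08;13.

00:00:08;13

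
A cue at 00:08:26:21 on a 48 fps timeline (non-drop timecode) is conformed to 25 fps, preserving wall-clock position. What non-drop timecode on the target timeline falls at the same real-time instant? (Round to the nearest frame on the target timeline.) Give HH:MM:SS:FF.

Source frame index: (0×3600 + 8×60 + 26) × 48 + 21 = 24309.
Real time: 24309 / (48) = 8103/16 s.
Target frame: (8103/16) × (25) = 202575/16 ≈ 12660.938 → 12661.
At 25 labels/s: frame 12661 → 00:08:26:11.

00:08:26:11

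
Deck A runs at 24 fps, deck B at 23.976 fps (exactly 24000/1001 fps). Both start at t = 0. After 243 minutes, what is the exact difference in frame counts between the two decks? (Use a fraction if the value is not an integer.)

349920/1001 frames

243 min = 14580 s.
A emits 24 × 14580 = 349920 frames; B emits 24000/1001 × 14580 = 349920000/1001.
Difference = 349920/1001 frames (≈ 349.5704); B is behind A.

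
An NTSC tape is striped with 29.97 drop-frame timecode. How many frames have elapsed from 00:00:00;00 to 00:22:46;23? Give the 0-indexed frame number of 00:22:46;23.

40963

Complete 10-minute blocks: 2, each 17982 frames → 35964.
Remaining 2 whole minutes in the current block: 1800 + 1 × 1798 = 3598 frames.
Within the current minute: 46 × 30 + 23 − 2 = 1401 (labels ;00/;01 skipped at this minute). Total = 35964 + 3598 + 1401 = 40963.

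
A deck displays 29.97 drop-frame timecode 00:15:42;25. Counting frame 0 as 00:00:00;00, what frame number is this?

28257

Complete 10-minute blocks: 1, each 17982 frames → 17982.
Remaining 5 whole minutes in the current block: 1800 + 4 × 1798 = 8992 frames.
Within the current minute: 42 × 30 + 25 − 2 = 1283 (labels ;00/;01 skipped at this minute). Total = 17982 + 8992 + 1283 = 28257.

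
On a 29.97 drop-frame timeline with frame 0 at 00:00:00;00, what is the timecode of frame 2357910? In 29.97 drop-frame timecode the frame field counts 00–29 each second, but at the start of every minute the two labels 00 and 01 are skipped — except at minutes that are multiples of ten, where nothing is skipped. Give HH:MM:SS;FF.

Each 10-minute DF block holds 10 × 60 × 30 − 9 × 2 = 17982 frames. 2357910 ÷ 17982 → 131 full blocks, remainder 2268.
Within the partial block the first minute is 1800 frames and each further minute 1798, so 1 further minute boundary passed. Total skipped labels = 18 × 131 + 2 × 1 = 2360.
Non-drop label index = 2357910 + 2360 = 2360270; at 30 labels/s that is 21:51:15:20, i.e. DF 21:51:15;20.

21:51:15;20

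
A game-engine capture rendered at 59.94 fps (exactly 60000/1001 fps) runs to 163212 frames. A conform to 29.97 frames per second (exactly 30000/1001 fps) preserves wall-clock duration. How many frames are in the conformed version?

81606 frames

Target frames = source frames × (target rate / source rate) = 163212 × (30000/1001)/(60000/1001) = 163212 × 1/2 = 81606.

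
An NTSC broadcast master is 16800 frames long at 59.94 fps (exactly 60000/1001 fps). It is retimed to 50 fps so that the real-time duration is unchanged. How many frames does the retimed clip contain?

Target frames = source frames × (target rate / source rate) = 16800 × (50)/(60000/1001) = 16800 × 1001/1200 = 14014.

14014 frames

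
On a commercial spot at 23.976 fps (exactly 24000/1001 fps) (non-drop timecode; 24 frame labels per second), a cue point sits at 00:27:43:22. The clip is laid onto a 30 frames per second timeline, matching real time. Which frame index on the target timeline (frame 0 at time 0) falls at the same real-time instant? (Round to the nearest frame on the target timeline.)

Source frame index: (0×3600 + 27×60 + 43) × 24 + 22 = 39934.
Real time: 39934 / (24000/1001) = 19986967/12000 s.
Target frame: (19986967/12000) × (30) = 19986967/400 ≈ 49967.418 → 49967.

frame 49967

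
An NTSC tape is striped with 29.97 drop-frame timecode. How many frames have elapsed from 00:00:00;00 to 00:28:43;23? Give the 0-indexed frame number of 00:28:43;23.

51661

As if non-drop at 30 labels/s: (0 × 3600 + 28 × 60 + 43) × 30 + 23 = 51713.
Minute boundaries passed: 28; those not divisible by 10: 28 − 2 = 26; dropped labels = 2 × 26 = 52.
Actual frame index = 51713 − 52 = 51661.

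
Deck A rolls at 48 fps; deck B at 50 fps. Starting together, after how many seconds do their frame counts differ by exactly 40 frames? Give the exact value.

The gap grows by |50 − 48| = 2 frames per second.
Time for a 40-frame gap: 40 ÷ (2) = 20 s.

20 seconds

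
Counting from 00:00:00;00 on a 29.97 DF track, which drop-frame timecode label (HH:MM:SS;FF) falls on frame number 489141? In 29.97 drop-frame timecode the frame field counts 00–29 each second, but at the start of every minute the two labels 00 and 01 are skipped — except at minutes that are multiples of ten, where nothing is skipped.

Ten DF minutes hold 17982 frames, so frame 489141 lies in block 27 (frames 485514–503495) with 3627 frames into that block.
The block's first minute is 1800 frames and the rest 1798 each; 3627 frames reaches minute 2, so 27 × 18 + 2 × 2 = 490 labels have been skipped so far.
Adding those back, label number 489141 + 490 = 489631 at 30 labels/s is 16321 s + 1 f = 4 h 32 min 1 s frame 1, i.e. 04:32:01;01.

04:32:01;01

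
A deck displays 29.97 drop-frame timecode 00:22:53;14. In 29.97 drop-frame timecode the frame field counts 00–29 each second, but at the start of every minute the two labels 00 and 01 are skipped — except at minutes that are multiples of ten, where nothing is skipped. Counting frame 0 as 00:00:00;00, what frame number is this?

41164

Complete 10-minute blocks: 2, each 17982 frames → 35964.
Remaining 2 whole minutes in the current block: 1800 + 1 × 1798 = 3598 frames.
Within the current minute: 53 × 30 + 14 − 2 = 1602 (labels ;00/;01 skipped at this minute). Total = 35964 + 3598 + 1602 = 41164.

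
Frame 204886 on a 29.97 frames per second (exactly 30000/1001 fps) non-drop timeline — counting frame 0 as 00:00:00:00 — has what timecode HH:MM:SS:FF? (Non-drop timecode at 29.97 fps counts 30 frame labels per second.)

01:53:49:16

204886 ÷ 30 = 6829 full seconds, remainder 16 frames.
6829 s = 1 h 53 min 49 s.
Timecode: 01:53:49:16.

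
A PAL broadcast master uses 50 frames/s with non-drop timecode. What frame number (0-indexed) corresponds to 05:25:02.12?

frame 975112

Total seconds to the label: (5 × 3600 + 25 × 60 + 2) = 19502.
Frame index = 19502 × 50 + 12 = 975112.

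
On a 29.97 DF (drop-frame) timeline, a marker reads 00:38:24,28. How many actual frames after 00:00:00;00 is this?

69078

As if non-drop at 30 labels/s: (0 × 3600 + 38 × 60 + 24) × 30 + 28 = 69148.
Minute boundaries passed: 38; those not divisible by 10: 38 − 3 = 35; dropped labels = 2 × 35 = 70.
Actual frame index = 69148 − 70 = 69078.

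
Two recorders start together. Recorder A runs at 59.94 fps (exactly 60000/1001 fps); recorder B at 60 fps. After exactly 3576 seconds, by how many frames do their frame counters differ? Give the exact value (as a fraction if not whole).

214560/1001 frames

A emits 60000/1001 × 3576 = 214560000/1001 frames; B emits 60 × 3576 = 214560.
Difference = 214560/1001 frames (≈ 214.3457); B is ahead of A.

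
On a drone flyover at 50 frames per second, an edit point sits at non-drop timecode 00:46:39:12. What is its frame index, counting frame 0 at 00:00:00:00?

Total seconds to the label: (0 × 3600 + 46 × 60 + 39) = 2799.
Frame index = 2799 × 50 + 12 = 139962.

frame 139962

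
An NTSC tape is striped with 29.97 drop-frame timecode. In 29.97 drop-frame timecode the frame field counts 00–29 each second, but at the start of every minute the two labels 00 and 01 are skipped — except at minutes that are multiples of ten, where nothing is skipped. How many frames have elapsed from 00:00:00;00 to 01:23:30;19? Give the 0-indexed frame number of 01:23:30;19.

Complete 10-minute blocks: 8, each 17982 frames → 143856.
Remaining 3 whole minutes in the current block: 1800 + 2 × 1798 = 5396 frames.
Within the current minute: 30 × 30 + 19 − 2 = 917 (labels ;00/;01 skipped at this minute). Total = 143856 + 5396 + 917 = 150169.

150169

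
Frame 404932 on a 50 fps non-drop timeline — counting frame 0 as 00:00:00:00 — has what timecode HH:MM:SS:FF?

02:14:58:32

404932 ÷ 50 = 8098 full seconds, remainder 32 frames.
8098 s = 2 h 14 min 58 s.
Timecode: 02:14:58:32.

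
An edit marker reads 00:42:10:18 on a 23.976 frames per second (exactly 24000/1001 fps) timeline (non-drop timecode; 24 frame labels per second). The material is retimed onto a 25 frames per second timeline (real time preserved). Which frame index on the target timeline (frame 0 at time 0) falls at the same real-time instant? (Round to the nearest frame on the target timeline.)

Source frame index: (0×3600 + 42×60 + 10) × 24 + 18 = 60738.
Real time: 60738 / (24000/1001) = 10133123/4000 s.
Target frame: (10133123/4000) × (25) = 10133123/160 ≈ 63332.019 → 63332.

frame 63332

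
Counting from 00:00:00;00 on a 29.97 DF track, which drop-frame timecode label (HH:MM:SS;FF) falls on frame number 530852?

Each 10-minute DF block holds 10 × 60 × 30 − 9 × 2 = 17982 frames. 530852 ÷ 17982 → 29 full blocks, remainder 9374.
Within the partial block the first minute is 1800 frames and each further minute 1798, so 5 further minute boundaries passed. Total skipped labels = 18 × 29 + 2 × 5 = 532.
Non-drop label index = 530852 + 532 = 531384; at 30 labels/s that is 04:55:12:24, i.e. DF 04:55:12;24.

04:55:12;24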